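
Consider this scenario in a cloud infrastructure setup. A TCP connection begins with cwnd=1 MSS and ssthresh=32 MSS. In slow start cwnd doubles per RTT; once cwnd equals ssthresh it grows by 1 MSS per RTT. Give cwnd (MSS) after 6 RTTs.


RTT 0: cwnd = 1 MSS (initial)
RTT 1: cwnd = 2 MSS (slow start, doubled)
RTT 2: cwnd = 4 MSS (slow start, doubled)
RTT 3: cwnd = 8 MSS (slow start, doubled)
RTT 4: cwnd = 16 MSS (slow start, doubled)
RTT 5: cwnd = 32 MSS (slow start, doubled)
RTT 6: cwnd = 33 MSS (congestion avoidance, +1)

33


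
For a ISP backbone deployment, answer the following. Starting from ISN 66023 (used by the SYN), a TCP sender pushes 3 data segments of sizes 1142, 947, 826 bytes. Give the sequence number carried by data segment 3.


The SYN occupies sequence number ISN = 66023, so the first data byte is ISN + 1 = 66024.
SEQ of data segment i = (ISN + 1) + sum of payload sizes of segments 1..i-1.
Segment 1: SEQ = 66024, payload = 1142 bytes
Segment 2: SEQ = 67166, payload = 947 bytes
Segment 3: SEQ = 68113, payload = 826 bytes
SEQ of segment 3 = 66024 + 1142 + 947 = 68113

68113


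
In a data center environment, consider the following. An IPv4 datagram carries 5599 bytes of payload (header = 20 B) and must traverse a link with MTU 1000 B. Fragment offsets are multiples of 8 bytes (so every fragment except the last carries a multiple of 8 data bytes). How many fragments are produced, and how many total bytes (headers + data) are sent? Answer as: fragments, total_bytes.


Max data per non-final fragment = floor((MTU - header)/8)*8 = floor((1000 - 20)/8)*8 = floor(980/8)*8 = 976 B
Final fragment needs no 8-byte alignment: it can carry up to MTU - header = 980 B
Non-final fragments needed = ceil((payload - 980) / 976) = ceil(4619/976) = ceil(4.7326) = 5
Number of fragments = 5 + 1 = 6
Fragment sizes (data): 5 * 976 B + 719 B (last, 719 <= 980 OK)
Total bytes sent = payload + n_frags * header = 5599 + 6*20 = 5599 + 120 = 5719 B

6, 5719


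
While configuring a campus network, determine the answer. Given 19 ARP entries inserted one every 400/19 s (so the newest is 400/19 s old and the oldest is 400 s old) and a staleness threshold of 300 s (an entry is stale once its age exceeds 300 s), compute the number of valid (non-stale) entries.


Ages are k * 400/19 s for k = 1..19 (spacing = 21.0526 s).
Entry k is valid iff k * 400/19 <= 300 iff k <= 19 * 300 / 400 = 14.2500
n_valid = floor(14.2500) = 14
(n_stale = 19 - 14 = 5)

14


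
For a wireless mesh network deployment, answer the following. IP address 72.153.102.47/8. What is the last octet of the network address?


Given: IP = 72.153.102.47, prefix = /8
Subnet mask = 255.0.0.0
Last octet of IP: 47
Last octet of mask: 0
Network last octet = 47 AND 0 = 0

0


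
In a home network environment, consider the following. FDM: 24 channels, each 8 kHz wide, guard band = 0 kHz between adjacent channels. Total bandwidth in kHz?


Given: 24 channels, 8 kHz each, guard = 0 kHz
Channel bandwidth = 24 * 8 = 192 kHz
Guard bands = 23 gaps * 0 kHz = 0 kHz
Total = 192 + 0 = 192 kHz

192


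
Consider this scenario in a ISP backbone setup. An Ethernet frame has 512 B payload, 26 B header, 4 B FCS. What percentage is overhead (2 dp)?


Given: payload = 512 B, header = 26 B, trailer = 4 B
Overhead bytes = header + trailer = 26 + 4 = 30
Total frame = payload + overhead = 512 + 30 = 542
Overhead % = 30 / 542 * 100 = 5.5351% -> 5.54% (2 dp)

5.54


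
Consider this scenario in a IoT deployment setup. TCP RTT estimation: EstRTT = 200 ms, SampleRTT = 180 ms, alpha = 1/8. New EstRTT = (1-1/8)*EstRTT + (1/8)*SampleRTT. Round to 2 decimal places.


Given: EstRTT = 200 ms, SampleRTT = 180 ms, alpha = 1/8
New EstRTT = (1 - alpha) * EstRTT + alpha * SampleRTT
(7/8) * 200 = 175
(1/8) * 180 = 22.5
New EstRTT = 175 + 22.5 = 197.5 ms -> 197.50 ms (2 dp)

197.50


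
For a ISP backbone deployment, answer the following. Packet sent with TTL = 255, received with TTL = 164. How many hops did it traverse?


Given: initial TTL = 255, received TTL = 164
Hops = initial TTL - received TTL
Hops = 255 - 164 = 91

91


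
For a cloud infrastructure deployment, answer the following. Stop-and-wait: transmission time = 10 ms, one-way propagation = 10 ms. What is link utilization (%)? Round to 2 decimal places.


Given: Ttrans = 10 ms, Tprop = 10 ms
RTT = 2 * Tprop = 2 * 10 = 20 ms
U = Ttrans / (Ttrans + RTT)
U = 10 / (10 + 20)
U = 10 / 30 = 0.333333
U% = 33.33%

33.33


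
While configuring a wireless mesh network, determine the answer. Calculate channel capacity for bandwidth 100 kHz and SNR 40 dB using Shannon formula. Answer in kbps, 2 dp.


Given: B = 100 kHz, SNR = 40 dB
SNR linear = 10^(40/10) = 10000
1 + SNR = 10001
log2(10001) = 13.2878566418
C = 100 * 1000 * 13.2878566418 = 1328785.6642 bps
C = 1328.785664 kbps -> 1328.79 kbps (2 dp)

1328.79


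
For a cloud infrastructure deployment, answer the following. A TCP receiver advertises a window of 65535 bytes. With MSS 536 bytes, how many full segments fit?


Given: RWND = 65535 bytes, MSS = 536 bytes
Full segments = floor(RWND / MSS)
Full segments = floor(65535 / 536)
Full segments = floor(122.2668) = 122

122


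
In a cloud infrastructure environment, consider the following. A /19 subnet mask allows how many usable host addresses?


Given: subnet mask /19
Host bits = 32 - 19 = 13
Total addresses = 2^13 = 8192
Usable hosts = 8192 - 2 (network + broadcast) = 8190

8190


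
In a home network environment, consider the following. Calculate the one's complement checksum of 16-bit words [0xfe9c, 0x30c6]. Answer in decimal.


Given words: [0xfe9c, 0x30c6]
Step 1: Sum all words
Raw sum = 65180 + 12486 = 77666
Step 2: Fold carry: (12130 + 1) = 12131
One's complement = ~12131 & 0xFFFF = 53404

53404


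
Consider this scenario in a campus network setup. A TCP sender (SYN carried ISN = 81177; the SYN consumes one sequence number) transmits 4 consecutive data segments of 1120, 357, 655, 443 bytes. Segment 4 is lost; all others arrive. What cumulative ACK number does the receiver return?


SYN uses sequence number 81177; first data byte = ISN + 1 = 81178.
Segment 1: SEQ = 81178, len = 1120 B, covers [81178, 82297]
Segment 2: SEQ = 82298, len = 357 B, covers [82298, 82654]
Segment 3: SEQ = 82655, len = 655 B, covers [82655, 83309]
Segment 4: SEQ = 83310, len = 443 B, covers [83310, 83752] [LOST]
In-order data received: bytes [81178, 83309] (segments 1..3).
Segment 4 missing -> gap begins at byte 83310.
Cumulative ACK = next expected in-order byte = 81178 + 1120 + 357 + 655 = 83310

83310


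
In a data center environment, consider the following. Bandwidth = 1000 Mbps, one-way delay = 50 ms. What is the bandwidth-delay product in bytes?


Given: bandwidth = 1000 Mbps, delay = 50 ms
BDP in bits = 1000 * 10^6 * 50 / 1000
BDP in bits = 50000000
BDP in bytes = 50000000 / 8 = 6250000

6250000


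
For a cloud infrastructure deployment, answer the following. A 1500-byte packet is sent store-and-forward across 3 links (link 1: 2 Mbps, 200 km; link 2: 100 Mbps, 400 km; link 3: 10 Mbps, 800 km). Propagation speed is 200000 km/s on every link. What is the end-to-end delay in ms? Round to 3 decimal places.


Packet = 1500 bytes = 12000 bits. Store-and-forward: sum (t_trans + t_prop) per link.
Link 1: t_trans = 12000/(2*10^6) s = 6.0000 ms; t_prop = 200/200000 s = 1.0000 ms; subtotal = 7.0000 ms
Link 2: t_trans = 12000/(100*10^6) s = 0.1200 ms; t_prop = 400/200000 s = 2.0000 ms; subtotal = 2.1200 ms
Link 3: t_trans = 12000/(10*10^6) s = 1.2000 ms; t_prop = 800/200000 s = 4.0000 ms; subtotal = 5.2000 ms
End-to-end = 7.0000 + 2.1200 + 5.2000 = 14.3200 ms -> 14.320 ms (3 dp)

14.320


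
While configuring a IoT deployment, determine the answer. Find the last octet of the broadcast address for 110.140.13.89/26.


Given: IP = 110.140.13.89, prefix = /26
Host bits = 32 - 26 = 6
Network last octet = 89 AND mask = 64
Host part size = 2^6 - 1 = 63
Broadcast last octet = 64 OR 63 = 127

127


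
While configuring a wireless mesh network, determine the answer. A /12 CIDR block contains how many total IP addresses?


Given: CIDR prefix /12
Host bits = 32 - 12 = 20
Total addresses = 2^20 = 1048576

1048576


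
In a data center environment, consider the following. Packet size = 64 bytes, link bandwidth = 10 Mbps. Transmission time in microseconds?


Given: packet = 64 bytes, bandwidth = 10 Mbps
Packet in bits = 64 * 8 = 512 bits
Bandwidth = 10 * 10^6 = 10000000 bps
Time = 512 / 10000000 seconds
Time in us = 512 * 10^6 / 10000000 = 51.2

51.2


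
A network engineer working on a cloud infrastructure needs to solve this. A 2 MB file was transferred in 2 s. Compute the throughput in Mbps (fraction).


Given: file = 2 MB, time = 2 s
File in Mb = 2 * 8 = 16 Mb
Throughput = 16 / 2 Mbps
Throughput = 8 Mbps

8


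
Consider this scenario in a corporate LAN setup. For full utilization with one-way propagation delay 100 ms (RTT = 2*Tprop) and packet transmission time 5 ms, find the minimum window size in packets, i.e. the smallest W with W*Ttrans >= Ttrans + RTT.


Given: Ttrans = 5 ms, RTT = 200 ms (= 2 * Tprop, Tprop = 100 ms)
Time until first ACK returns = Ttrans + RTT = 5 + 200 = 205 ms
Need W * Ttrans >= Ttrans + RTT  ->  W >= (Ttrans + RTT) / Ttrans
(Ttrans + RTT) / Ttrans = 205 / 5 = 41
W_min = ceil(41) = 41

41


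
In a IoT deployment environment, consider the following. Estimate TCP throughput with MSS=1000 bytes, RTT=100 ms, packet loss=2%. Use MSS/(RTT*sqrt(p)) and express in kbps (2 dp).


Given: MSS = 1000 bytes, RTT = 100 ms, loss = 2%
RTT in seconds = 100 / 1000 = 0.1
Loss rate = 2% = 0.02
sqrt(loss) = sqrt(0.02) = 0.141421356237
Throughput (bytes/s) = 1000 / (0.1 * 0.141421356237) = 70710.6781
Throughput (kbps) = 70710.6781 * 8 / 1000 = 565.685425 -> 565.69 kbps (2 dp)

565.69


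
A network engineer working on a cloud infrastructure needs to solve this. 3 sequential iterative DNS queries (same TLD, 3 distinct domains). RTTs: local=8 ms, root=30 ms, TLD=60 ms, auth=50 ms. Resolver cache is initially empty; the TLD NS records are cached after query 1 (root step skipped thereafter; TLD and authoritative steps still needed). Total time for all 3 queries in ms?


Lookup 1 (cold cache): local + root + TLD + auth = 8 + 30 + 60 + 50 = 148 ms
Lookups 2..3 (TLD NS cached -> skip root; new domain -> still ask TLD and auth): local + TLD + auth = 8 + 60 + 50 = 118 ms each
Remaining 2 lookups: 2 * 118 = 236 ms
Total = 148 + 236 = 384 ms

384


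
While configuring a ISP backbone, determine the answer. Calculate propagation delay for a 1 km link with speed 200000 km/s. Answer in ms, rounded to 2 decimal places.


Given: distance = 1 km, speed = 200000 km/s
Delay = distance / speed = 1 / 200000 seconds
Delay in ms = 1 * 1000 / 200000
Delay = 0.0050 ms
Rounded to 2 dp = 0.01 ms

0.01


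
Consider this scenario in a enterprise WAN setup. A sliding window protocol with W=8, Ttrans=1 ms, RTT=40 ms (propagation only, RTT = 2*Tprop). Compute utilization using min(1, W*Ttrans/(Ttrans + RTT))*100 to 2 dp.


Given: W = 8, Ttrans = 1 ms, RTT = 40 ms (= 2 * Tprop, Tprop = 20 ms)
Cycle time = Ttrans + RTT = 1 + 40 = 41 ms (first packet sent until its ACK returns)
W * Ttrans = 8 * 1 = 8 ms of sending per cycle
W * Ttrans / (Ttrans + RTT) = 8 / 41 = 0.195122
U = min(1, 0.195122) = 0.195122
U% = 19.51%

19.51


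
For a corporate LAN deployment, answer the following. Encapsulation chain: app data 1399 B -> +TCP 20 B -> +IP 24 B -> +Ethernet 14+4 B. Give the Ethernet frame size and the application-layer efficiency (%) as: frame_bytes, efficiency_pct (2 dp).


TCP segment = 1399 + 20 = 1419 B
IP packet = 1419 + 24 = 1443 B
Ethernet frame = 1443 + 14 + 4 = 1461 B
Efficiency = app / frame = 1399 / 1461 = 0.957563 = 95.7563% -> 95.76% (2 dp)

1461, 95.76


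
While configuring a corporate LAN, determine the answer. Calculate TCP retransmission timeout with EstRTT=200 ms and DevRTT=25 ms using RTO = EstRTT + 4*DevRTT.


Given: EstRTT = 200 ms, DevRTT = 25 ms
Timeout = EstRTT + 4 * DevRTT
4 * DevRTT = 4 * 25 = 100
Timeout = 200 + 100 = 300 ms

300


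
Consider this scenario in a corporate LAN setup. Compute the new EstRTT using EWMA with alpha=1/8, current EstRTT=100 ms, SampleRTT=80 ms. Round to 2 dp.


Given: EstRTT = 100 ms, SampleRTT = 80 ms, alpha = 1/8
New EstRTT = (1 - alpha) * EstRTT + alpha * SampleRTT
(7/8) * 100 = 87.5
(1/8) * 80 = 10
New EstRTT = 87.5 + 10 = 97.5 ms -> 97.50 ms (2 dp)

97.50


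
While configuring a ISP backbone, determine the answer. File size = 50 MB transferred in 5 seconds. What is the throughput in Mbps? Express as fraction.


Given: file = 50 MB, time = 5 s
File in Mb = 50 * 8 = 400 Mb
Throughput = 400 / 5 Mbps
Throughput = 80 Mbps

80


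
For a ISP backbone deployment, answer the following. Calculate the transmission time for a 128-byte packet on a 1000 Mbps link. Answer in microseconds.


Given: packet = 128 bytes, bandwidth = 1000 Mbps
Packet in bits = 128 * 8 = 1024 bits
Bandwidth = 1000 * 10^6 = 1000000000 bps
Time = 1024 / 1000000000 seconds
Time in us = 1024 * 10^6 / 1000000000 = 1.024

1.024


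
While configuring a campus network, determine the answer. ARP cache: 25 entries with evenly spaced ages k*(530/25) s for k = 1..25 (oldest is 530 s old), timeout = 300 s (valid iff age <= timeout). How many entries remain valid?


Ages are k * 530/25 s for k = 1..25 (spacing = 21.2000 s).
Entry k is valid iff k * 530/25 <= 300 iff k <= 25 * 300 / 530 = 14.1509
n_valid = floor(14.1509) = 14
(n_stale = 25 - 14 = 11)

14


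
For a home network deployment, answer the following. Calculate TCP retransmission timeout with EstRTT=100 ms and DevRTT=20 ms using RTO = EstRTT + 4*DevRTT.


Given: EstRTT = 100 ms, DevRTT = 20 ms
Timeout = EstRTT + 4 * DevRTT
4 * DevRTT = 4 * 20 = 80
Timeout = 100 + 80 = 180 ms

180


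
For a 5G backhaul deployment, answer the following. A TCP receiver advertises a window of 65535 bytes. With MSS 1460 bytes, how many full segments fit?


Given: RWND = 65535 bytes, MSS = 1460 bytes
Full segments = floor(RWND / MSS)
Full segments = floor(65535 / 1460)
Full segments = floor(44.887) = 44

44


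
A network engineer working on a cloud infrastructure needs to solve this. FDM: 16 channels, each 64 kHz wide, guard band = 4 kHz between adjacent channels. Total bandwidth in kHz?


Given: 16 channels, 64 kHz each, guard = 4 kHz
Channel bandwidth = 16 * 64 = 1024 kHz
Guard bands = 15 gaps * 4 kHz = 60 kHz
Total = 1024 + 60 = 1084 kHz

1084


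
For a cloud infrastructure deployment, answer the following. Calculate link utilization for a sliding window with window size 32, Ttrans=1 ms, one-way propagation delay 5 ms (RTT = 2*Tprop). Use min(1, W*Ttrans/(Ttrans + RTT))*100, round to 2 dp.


Given: W = 32, Ttrans = 1 ms, RTT = 10 ms (= 2 * Tprop, Tprop = 5 ms)
Cycle time = Ttrans + RTT = 1 + 10 = 11 ms (first packet sent until its ACK returns)
W * Ttrans = 32 * 1 = 32 ms of sending per cycle
W * Ttrans / (Ttrans + RTT) = 32 / 11 = 2.909091
U = min(1, 2.909091) = 1.000000
U% = 100.00%

100.00


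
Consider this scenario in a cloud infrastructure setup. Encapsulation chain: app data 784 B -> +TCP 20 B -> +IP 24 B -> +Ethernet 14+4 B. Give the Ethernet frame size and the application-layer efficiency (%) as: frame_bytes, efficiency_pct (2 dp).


TCP segment = 784 + 20 = 804 B
IP packet = 804 + 24 = 828 B
Ethernet frame = 828 + 14 + 4 = 846 B
Efficiency = app / frame = 784 / 846 = 0.926714 = 92.6714% -> 92.67% (2 dp)

846, 92.67


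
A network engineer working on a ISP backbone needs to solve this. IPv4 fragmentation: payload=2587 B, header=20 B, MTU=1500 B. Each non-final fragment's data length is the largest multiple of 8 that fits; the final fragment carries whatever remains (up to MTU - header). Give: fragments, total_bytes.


Max data per non-final fragment = floor((MTU - header)/8)*8 = floor((1500 - 20)/8)*8 = floor(1480/8)*8 = 1480 B
Final fragment needs no 8-byte alignment: it can carry up to MTU - header = 1480 B
Non-final fragments needed = ceil((payload - 1480) / 1480) = ceil(1107/1480) = ceil(0.7480) = 1
Number of fragments = 1 + 1 = 2
Fragment sizes (data): 1 * 1480 B + 1107 B (last, 1107 <= 1480 OK)
Total bytes sent = payload + n_frags * header = 2587 + 2*20 = 2587 + 40 = 2627 B

2, 2627


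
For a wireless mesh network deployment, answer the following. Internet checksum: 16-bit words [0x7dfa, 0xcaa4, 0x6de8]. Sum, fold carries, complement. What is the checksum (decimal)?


Given words: [0x7dfa, 0xcaa4, 0x6de8]
Step 1: Sum all words
Raw sum = 32250 + 51876 + 28136 = 112262
Step 2: Fold carry: (46726 + 1) = 46727
One's complement = ~46727 & 0xFFFF = 18808

18808


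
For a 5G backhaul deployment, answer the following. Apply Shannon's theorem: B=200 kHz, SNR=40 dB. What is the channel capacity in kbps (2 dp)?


Given: B = 200 kHz, SNR = 40 dB
SNR linear = 10^(40/10) = 10000
1 + SNR = 10001
log2(10001) = 13.2878566418
C = 200 * 1000 * 13.2878566418 = 2657571.3284 bps
C = 2657.571328 kbps -> 2657.57 kbps (2 dp)

2657.57


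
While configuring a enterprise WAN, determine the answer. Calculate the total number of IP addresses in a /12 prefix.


Given: CIDR prefix /12
Host bits = 32 - 12 = 20
Total addresses = 2^20 = 1048576

1048576


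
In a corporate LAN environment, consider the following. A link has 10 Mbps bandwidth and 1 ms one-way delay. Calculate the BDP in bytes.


Given: bandwidth = 10 Mbps, delay = 1 ms
BDP in bits = 10 * 10^6 * 1 / 1000
BDP in bits = 10000
BDP in bytes = 10000 / 8 = 1250

1250


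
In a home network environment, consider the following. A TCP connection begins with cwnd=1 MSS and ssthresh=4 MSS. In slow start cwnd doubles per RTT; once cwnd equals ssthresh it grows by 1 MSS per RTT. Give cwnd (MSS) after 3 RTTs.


RTT 0: cwnd = 1 MSS (initial)
RTT 1: cwnd = 2 MSS (slow start, doubled)
RTT 2: cwnd = 4 MSS (slow start, doubled)
RTT 3: cwnd = 5 MSS (congestion avoidance, +1)

5


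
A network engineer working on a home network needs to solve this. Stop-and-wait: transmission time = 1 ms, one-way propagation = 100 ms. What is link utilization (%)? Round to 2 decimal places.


Given: Ttrans = 1 ms, Tprop = 100 ms
RTT = 2 * Tprop = 2 * 100 = 200 ms
U = Ttrans / (Ttrans + RTT)
U = 1 / (1 + 200)
U = 1 / 201 = 0.004975
U% = 0.50%

0.50


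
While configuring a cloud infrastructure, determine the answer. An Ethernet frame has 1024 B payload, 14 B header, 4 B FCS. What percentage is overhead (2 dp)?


Given: payload = 1024 B, header = 14 B, trailer = 4 B
Overhead bytes = header + trailer = 14 + 4 = 18
Total frame = payload + overhead = 1024 + 18 = 1042
Overhead % = 18 / 1042 * 100 = 1.7274% -> 1.73% (2 dp)

1.73


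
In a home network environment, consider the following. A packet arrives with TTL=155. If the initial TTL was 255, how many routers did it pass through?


Given: initial TTL = 255, received TTL = 155
Hops = initial TTL - received TTL
Hops = 255 - 155 = 100

100


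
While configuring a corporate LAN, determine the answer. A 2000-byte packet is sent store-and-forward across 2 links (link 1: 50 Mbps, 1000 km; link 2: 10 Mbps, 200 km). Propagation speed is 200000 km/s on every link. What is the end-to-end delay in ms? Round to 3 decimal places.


Packet = 2000 bytes = 16000 bits. Store-and-forward: sum (t_trans + t_prop) per link.
Link 1: t_trans = 16000/(50*10^6) s = 0.3200 ms; t_prop = 1000/200000 s = 5.0000 ms; subtotal = 5.3200 ms
Link 2: t_trans = 16000/(10*10^6) s = 1.6000 ms; t_prop = 200/200000 s = 1.0000 ms; subtotal = 2.6000 ms
End-to-end = 5.3200 + 2.6000 = 7.9200 ms -> 7.920 ms (3 dp)

7.920


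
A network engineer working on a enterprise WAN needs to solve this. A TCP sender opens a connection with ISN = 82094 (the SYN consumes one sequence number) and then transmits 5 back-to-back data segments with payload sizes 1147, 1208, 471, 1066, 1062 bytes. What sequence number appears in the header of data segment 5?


The SYN occupies sequence number ISN = 82094, so the first data byte is ISN + 1 = 82095.
SEQ of data segment i = (ISN + 1) + sum of payload sizes of segments 1..i-1.
Segment 1: SEQ = 82095, payload = 1147 bytes
Segment 2: SEQ = 83242, payload = 1208 bytes
Segment 3: SEQ = 84450, payload = 471 bytes
Segment 4: SEQ = 84921, payload = 1066 bytes
Segment 5: SEQ = 85987, payload = 1062 bytes
SEQ of segment 5 = 82095 + 1147 + 1208 + 471 + 1066 = 85987

85987


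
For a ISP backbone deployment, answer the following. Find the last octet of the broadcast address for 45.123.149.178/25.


Given: IP = 45.123.149.178, prefix = /25
Host bits = 32 - 25 = 7
Network last octet = 178 AND mask = 128
Host part size = 2^7 - 1 = 127
Broadcast last octet = 128 OR 127 = 255

255


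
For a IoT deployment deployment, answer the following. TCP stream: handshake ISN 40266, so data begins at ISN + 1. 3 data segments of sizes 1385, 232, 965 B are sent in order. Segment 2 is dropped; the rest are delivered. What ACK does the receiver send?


SYN uses sequence number 40266; first data byte = ISN + 1 = 40267.
Segment 1: SEQ = 40267, len = 1385 B, covers [40267, 41651]
Segment 2: SEQ = 41652, len = 232 B, covers [41652, 41883] [LOST]
Segment 3: SEQ = 41884, len = 965 B, covers [41884, 42848]
In-order data received: bytes [40267, 41651] (segments 1..1).
Segment 2 missing -> gap begins at byte 41652; later segments buffered out of order.
Cumulative ACK = next expected in-order byte = 40267 + 1385 = 41652

41652


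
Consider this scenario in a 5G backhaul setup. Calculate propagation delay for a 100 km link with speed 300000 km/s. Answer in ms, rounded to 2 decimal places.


Given: distance = 100 km, speed = 300000 km/s
Delay = distance / speed = 100 / 300000 seconds
Delay in ms = 100 * 1000 / 300000
Delay = 0.3333 ms
Rounded to 2 dp = 0.33 ms

0.33


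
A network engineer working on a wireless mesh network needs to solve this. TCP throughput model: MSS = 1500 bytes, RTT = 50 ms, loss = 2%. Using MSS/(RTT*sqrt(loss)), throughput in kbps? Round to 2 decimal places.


Given: MSS = 1500 bytes, RTT = 50 ms, loss = 2%
RTT in seconds = 50 / 1000 = 0.05
Loss rate = 2% = 0.02
sqrt(loss) = sqrt(0.02) = 0.141421356237
Throughput (bytes/s) = 1500 / (0.05 * 0.141421356237) = 212132.0344
Throughput (kbps) = 212132.0344 * 8 / 1000 = 1697.056275 -> 1697.06 kbps (2 dp)

1697.06


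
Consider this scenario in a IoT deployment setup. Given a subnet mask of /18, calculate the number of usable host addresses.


Given: subnet mask /18
Host bits = 32 - 18 = 14
Total addresses = 2^14 = 16384
Usable hosts = 16384 - 2 (network + broadcast) = 16382

16382


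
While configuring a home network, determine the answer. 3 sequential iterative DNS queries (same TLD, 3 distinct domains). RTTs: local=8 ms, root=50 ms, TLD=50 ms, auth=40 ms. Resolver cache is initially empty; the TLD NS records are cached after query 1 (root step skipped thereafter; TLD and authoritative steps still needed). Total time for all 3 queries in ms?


Lookup 1 (cold cache): local + root + TLD + auth = 8 + 50 + 50 + 40 = 148 ms
Lookups 2..3 (TLD NS cached -> skip root; new domain -> still ask TLD and auth): local + TLD + auth = 8 + 50 + 40 = 98 ms each
Remaining 2 lookups: 2 * 98 = 196 ms
Total = 148 + 196 = 344 ms

344


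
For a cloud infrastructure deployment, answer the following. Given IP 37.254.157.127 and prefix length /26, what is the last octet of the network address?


Given: IP = 37.254.157.127, prefix = /26
Subnet mask = 255.255.255.192
Last octet of IP: 127
Last octet of mask: 192
Network last octet = 127 AND 192 = 64

64


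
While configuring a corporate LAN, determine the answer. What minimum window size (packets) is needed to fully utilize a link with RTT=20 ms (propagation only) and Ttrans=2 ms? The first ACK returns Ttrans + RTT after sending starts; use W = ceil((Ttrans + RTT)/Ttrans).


Given: Ttrans = 2 ms, RTT = 20 ms (= 2 * Tprop, Tprop = 10 ms)
Time until first ACK returns = Ttrans + RTT = 2 + 20 = 22 ms
Need W * Ttrans >= Ttrans + RTT  ->  W >= (Ttrans + RTT) / Ttrans
(Ttrans + RTT) / Ttrans = 22 / 2 = 11
W_min = ceil(11) = 11

11


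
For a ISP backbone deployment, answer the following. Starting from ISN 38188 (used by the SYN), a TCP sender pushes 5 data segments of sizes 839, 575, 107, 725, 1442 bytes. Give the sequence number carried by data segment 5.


The SYN occupies sequence number ISN = 38188, so the first data byte is ISN + 1 = 38189.
SEQ of data segment i = (ISN + 1) + sum of payload sizes of segments 1..i-1.
Segment 1: SEQ = 38189, payload = 839 bytes
Segment 2: SEQ = 39028, payload = 575 bytes
Segment 3: SEQ = 39603, payload = 107 bytes
Segment 4: SEQ = 39710, payload = 725 bytes
Segment 5: SEQ = 40435, payload = 1442 bytes
SEQ of segment 5 = 38189 + 839 + 575 + 107 + 725 = 40435

40435


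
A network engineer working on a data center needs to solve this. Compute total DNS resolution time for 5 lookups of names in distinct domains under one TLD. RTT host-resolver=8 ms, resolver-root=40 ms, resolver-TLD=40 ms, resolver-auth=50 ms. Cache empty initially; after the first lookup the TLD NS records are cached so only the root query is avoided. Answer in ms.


Lookup 1 (cold cache): local + root + TLD + auth = 8 + 40 + 40 + 50 = 138 ms
Lookups 2..5 (TLD NS cached -> skip root; new domain -> still ask TLD and auth): local + TLD + auth = 8 + 40 + 50 = 98 ms each
Remaining 4 lookups: 4 * 98 = 392 ms
Total = 138 + 392 = 530 ms

530


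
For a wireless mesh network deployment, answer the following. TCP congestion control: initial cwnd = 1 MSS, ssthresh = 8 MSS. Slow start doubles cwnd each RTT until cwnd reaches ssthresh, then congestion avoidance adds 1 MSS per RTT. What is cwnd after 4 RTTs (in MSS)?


RTT 0: cwnd = 1 MSS (initial)
RTT 1: cwnd = 2 MSS (slow start, doubled)
RTT 2: cwnd = 4 MSS (slow start, doubled)
RTT 3: cwnd = 8 MSS (slow start, doubled)
RTT 4: cwnd = 9 MSS (congestion avoidance, +1)

9


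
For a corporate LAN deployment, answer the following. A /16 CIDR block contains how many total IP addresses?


Given: CIDR prefix /16
Host bits = 32 - 16 = 16
Total addresses = 2^16 = 65536

65536


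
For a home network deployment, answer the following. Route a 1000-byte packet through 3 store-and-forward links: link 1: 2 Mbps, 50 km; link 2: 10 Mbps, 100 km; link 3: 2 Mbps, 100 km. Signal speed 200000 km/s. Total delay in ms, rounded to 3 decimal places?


Packet = 1000 bytes = 8000 bits. Store-and-forward: sum (t_trans + t_prop) per link.
Link 1: t_trans = 8000/(2*10^6) s = 4.0000 ms; t_prop = 50/200000 s = 0.2500 ms; subtotal = 4.2500 ms
Link 2: t_trans = 8000/(10*10^6) s = 0.8000 ms; t_prop = 100/200000 s = 0.5000 ms; subtotal = 1.3000 ms
Link 3: t_trans = 8000/(2*10^6) s = 4.0000 ms; t_prop = 100/200000 s = 0.5000 ms; subtotal = 4.5000 ms
End-to-end = 4.2500 + 1.3000 + 4.5000 = 10.0500 ms -> 10.050 ms (3 dp)

10.050


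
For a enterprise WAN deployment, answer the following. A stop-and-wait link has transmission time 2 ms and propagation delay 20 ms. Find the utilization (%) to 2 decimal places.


Given: Ttrans = 2 ms, Tprop = 20 ms
RTT = 2 * Tprop = 2 * 20 = 40 ms
U = Ttrans / (Ttrans + RTT)
U = 2 / (2 + 40)
U = 2 / 42 = 0.047619
U% = 4.76%

4.76


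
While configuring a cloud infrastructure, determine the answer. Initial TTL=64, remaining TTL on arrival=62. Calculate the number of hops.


Given: initial TTL = 64, received TTL = 62
Hops = initial TTL - received TTL
Hops = 64 - 62 = 2

2


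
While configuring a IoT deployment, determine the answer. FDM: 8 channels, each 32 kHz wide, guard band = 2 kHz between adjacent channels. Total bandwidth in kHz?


Given: 8 channels, 32 kHz each, guard = 2 kHz
Channel bandwidth = 8 * 32 = 256 kHz
Guard bands = 7 gaps * 2 kHz = 14 kHz
Total = 256 + 14 = 270 kHz

270


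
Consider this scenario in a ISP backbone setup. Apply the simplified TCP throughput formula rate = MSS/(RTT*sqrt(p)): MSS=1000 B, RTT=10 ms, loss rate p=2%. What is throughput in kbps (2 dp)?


Given: MSS = 1000 bytes, RTT = 10 ms, loss = 2%
RTT in seconds = 10 / 1000 = 0.01
Loss rate = 2% = 0.02
sqrt(loss) = sqrt(0.02) = 0.141421356237
Throughput (bytes/s) = 1000 / (0.01 * 0.141421356237) = 707106.7812
Throughput (kbps) = 707106.7812 * 8 / 1000 = 5656.854249 -> 5656.85 kbps (2 dp)

5656.85


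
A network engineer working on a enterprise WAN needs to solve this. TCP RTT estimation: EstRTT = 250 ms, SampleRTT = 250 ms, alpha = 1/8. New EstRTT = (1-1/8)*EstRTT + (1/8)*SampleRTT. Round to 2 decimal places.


Given: EstRTT = 250 ms, SampleRTT = 250 ms, alpha = 1/8
New EstRTT = (1 - alpha) * EstRTT + alpha * SampleRTT
(7/8) * 250 = 218.75
(1/8) * 250 = 31.25
New EstRTT = 218.75 + 31.25 = 250 ms -> 250.00 ms (2 dp)

250.00


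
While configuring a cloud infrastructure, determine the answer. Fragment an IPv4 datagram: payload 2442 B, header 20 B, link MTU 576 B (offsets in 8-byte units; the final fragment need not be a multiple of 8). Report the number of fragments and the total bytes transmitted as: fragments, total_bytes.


Max data per non-final fragment = floor((MTU - header)/8)*8 = floor((576 - 20)/8)*8 = floor(556/8)*8 = 552 B
Final fragment needs no 8-byte alignment: it can carry up to MTU - header = 556 B
Non-final fragments needed = ceil((payload - 556) / 552) = ceil(1886/552) = ceil(3.4167) = 4
Number of fragments = 4 + 1 = 5
Fragment sizes (data): 4 * 552 B + 234 B (last, 234 <= 556 OK)
Total bytes sent = payload + n_frags * header = 2442 + 5*20 = 2442 + 100 = 2542 B

5, 2542


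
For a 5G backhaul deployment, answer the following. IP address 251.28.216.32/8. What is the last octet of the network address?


Given: IP = 251.28.216.32, prefix = /8
Subnet mask = 255.0.0.0
Last octet of IP: 32
Last octet of mask: 0
Network last octet = 32 AND 0 = 0

0


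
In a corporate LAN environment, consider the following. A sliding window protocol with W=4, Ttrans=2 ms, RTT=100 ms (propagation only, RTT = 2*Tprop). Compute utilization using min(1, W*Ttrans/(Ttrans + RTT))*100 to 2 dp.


Given: W = 4, Ttrans = 2 ms, RTT = 100 ms (= 2 * Tprop, Tprop = 50 ms)
Cycle time = Ttrans + RTT = 2 + 100 = 102 ms (first packet sent until its ACK returns)
W * Ttrans = 4 * 2 = 8 ms of sending per cycle
W * Ttrans / (Ttrans + RTT) = 8 / 102 = 0.078431
U = min(1, 0.078431) = 0.078431
U% = 7.84%

7.84


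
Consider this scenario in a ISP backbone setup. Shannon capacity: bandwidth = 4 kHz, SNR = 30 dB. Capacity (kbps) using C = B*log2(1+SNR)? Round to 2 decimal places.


Given: B = 4 kHz, SNR = 30 dB
SNR linear = 10^(30/10) = 1000
1 + SNR = 1001
log2(1001) = 9.9672262588
C = 4 * 1000 * 9.9672262588 = 39868.9050 bps
C = 39.868905 kbps -> 39.87 kbps (2 dp)

39.87


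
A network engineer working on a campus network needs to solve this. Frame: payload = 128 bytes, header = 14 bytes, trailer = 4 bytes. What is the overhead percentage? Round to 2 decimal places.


Given: payload = 128 B, header = 14 B, trailer = 4 B
Overhead bytes = header + trailer = 14 + 4 = 18
Total frame = payload + overhead = 128 + 18 = 146
Overhead % = 18 / 146 * 100 = 12.3288% -> 12.33% (2 dp)

12.33


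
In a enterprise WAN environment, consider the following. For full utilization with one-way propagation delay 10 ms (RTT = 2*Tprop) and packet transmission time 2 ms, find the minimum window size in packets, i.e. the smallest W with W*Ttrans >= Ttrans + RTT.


Given: Ttrans = 2 ms, RTT = 20 ms (= 2 * Tprop, Tprop = 10 ms)
Time until first ACK returns = Ttrans + RTT = 2 + 20 = 22 ms
Need W * Ttrans >= Ttrans + RTT  ->  W >= (Ttrans + RTT) / Ttrans
(Ttrans + RTT) / Ttrans = 22 / 2 = 11
W_min = ceil(11) = 11

11


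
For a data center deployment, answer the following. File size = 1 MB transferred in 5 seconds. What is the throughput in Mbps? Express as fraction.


Given: file = 1 MB, time = 5 s
File in Mb = 1 * 8 = 8 Mb
Throughput = 8 / 5 Mbps
Throughput = 8/5 Mbps

8/5


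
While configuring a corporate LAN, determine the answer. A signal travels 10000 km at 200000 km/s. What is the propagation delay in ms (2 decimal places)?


Given: distance = 10000 km, speed = 200000 km/s
Delay = distance / speed = 10000 / 200000 seconds
Delay in ms = 10000 * 1000 / 200000
Delay = 50.0000 ms
Rounded to 2 dp = 50.00 ms

50.00


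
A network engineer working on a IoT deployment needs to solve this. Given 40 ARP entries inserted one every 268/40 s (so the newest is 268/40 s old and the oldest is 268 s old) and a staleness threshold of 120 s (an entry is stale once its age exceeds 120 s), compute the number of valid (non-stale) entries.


Ages are k * 268/40 s for k = 1..40 (spacing = 6.7000 s).
Entry k is valid iff k * 268/40 <= 120 iff k <= 40 * 120 / 268 = 17.9104
n_valid = floor(17.9104) = 17
(n_stale = 40 - 17 = 23)

17


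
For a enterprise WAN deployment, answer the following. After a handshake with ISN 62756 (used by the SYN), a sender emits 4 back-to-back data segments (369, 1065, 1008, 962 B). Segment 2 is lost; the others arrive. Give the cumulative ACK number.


SYN uses sequence number 62756; first data byte = ISN + 1 = 62757.
Segment 1: SEQ = 62757, len = 369 B, covers [62757, 63125]
Segment 2: SEQ = 63126, len = 1065 B, covers [63126, 64190] [LOST]
Segment 3: SEQ = 64191, len = 1008 B, covers [64191, 65198]
Segment 4: SEQ = 65199, len = 962 B, covers [65199, 66160]
In-order data received: bytes [62757, 63125] (segments 1..1).
Segment 2 missing -> gap begins at byte 63126; later segments buffered out of order.
Cumulative ACK = next expected in-order byte = 62757 + 369 = 63126

63126


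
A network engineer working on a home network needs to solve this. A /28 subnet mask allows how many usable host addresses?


Given: subnet mask /28
Host bits = 32 - 28 = 4
Total addresses = 2^4 = 16
Usable hosts = 16 - 2 (network + broadcast) = 14

14


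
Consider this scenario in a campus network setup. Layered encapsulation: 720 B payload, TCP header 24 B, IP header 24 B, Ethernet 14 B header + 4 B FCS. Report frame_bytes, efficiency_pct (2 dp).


TCP segment = 720 + 24 = 744 B
IP packet = 744 + 24 = 768 B
Ethernet frame = 768 + 14 + 4 = 786 B
Efficiency = app / frame = 720 / 786 = 0.916031 = 91.6031% -> 91.60% (2 dp)

786, 91.60


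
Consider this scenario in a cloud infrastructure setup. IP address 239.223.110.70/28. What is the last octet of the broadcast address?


Given: IP = 239.223.110.70, prefix = /28
Host bits = 32 - 28 = 4
Network last octet = 70 AND mask = 64
Host part size = 2^4 - 1 = 15
Broadcast last octet = 64 OR 15 = 79

79


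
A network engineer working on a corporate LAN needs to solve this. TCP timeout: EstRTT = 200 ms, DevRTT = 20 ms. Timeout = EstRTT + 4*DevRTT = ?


Given: EstRTT = 200 ms, DevRTT = 20 ms
Timeout = EstRTT + 4 * DevRTT
4 * DevRTT = 4 * 20 = 80
Timeout = 200 + 80 = 280 ms

280


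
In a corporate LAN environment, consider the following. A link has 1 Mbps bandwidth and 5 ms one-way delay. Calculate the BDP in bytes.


Given: bandwidth = 1 Mbps, delay = 5 ms
BDP in bits = 1 * 10^6 * 5 / 1000
BDP in bits = 5000
BDP in bytes = 5000 / 8 = 625

625


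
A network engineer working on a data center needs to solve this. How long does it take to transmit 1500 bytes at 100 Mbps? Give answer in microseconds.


Given: packet = 1500 bytes, bandwidth = 100 Mbps
Packet in bits = 1500 * 8 = 12000 bits
Bandwidth = 100 * 10^6 = 100000000 bps
Time = 12000 / 100000000 seconds
Time in us = 12000 * 10^6 / 100000000 = 120

120


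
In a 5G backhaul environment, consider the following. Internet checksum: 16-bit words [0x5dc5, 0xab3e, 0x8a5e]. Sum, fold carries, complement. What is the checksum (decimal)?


Given words: [0x5dc5, 0xab3e, 0x8a5e]
Step 1: Sum all words
Raw sum = 24005 + 43838 + 35422 = 103265
Step 2: Fold carry: (37729 + 1) = 37730
One's complement = ~37730 & 0xFFFF = 27805

27805


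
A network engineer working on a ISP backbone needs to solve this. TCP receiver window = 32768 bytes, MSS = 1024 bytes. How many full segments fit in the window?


Given: RWND = 32768 bytes, MSS = 1024 bytes
Full segments = floor(RWND / MSS)
Full segments = floor(32768 / 1024)
Full segments = floor(32.0) = 32

32


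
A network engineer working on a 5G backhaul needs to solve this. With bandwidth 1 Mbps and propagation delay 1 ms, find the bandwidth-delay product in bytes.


Given: bandwidth = 1 Mbps, delay = 1 ms
BDP in bits = 1 * 10^6 * 1 / 1000
BDP in bits = 1000
BDP in bytes = 1000 / 8 = 125

125


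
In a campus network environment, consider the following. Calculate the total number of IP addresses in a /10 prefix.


Given: CIDR prefix /10
Host bits = 32 - 10 = 22
Total addresses = 2^22 = 4194304

4194304


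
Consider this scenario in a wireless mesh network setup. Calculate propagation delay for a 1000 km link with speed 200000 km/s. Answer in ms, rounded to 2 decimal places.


Given: distance = 1000 km, speed = 200000 km/s
Delay = distance / speed = 1000 / 200000 seconds
Delay in ms = 1000 * 1000 / 200000
Delay = 5.0000 ms
Rounded to 2 dp = 5.00 ms

5.00


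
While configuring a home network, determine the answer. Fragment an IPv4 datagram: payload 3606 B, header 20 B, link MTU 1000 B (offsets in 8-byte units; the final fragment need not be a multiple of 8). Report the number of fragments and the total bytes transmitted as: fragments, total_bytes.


Max data per non-final fragment = floor((MTU - header)/8)*8 = floor((1000 - 20)/8)*8 = floor(980/8)*8 = 976 B
Final fragment needs no 8-byte alignment: it can carry up to MTU - header = 980 B
Non-final fragments needed = ceil((payload - 980) / 976) = ceil(2626/976) = ceil(2.6906) = 3
Number of fragments = 3 + 1 = 4
Fragment sizes (data): 3 * 976 B + 678 B (last, 678 <= 980 OK)
Total bytes sent = payload + n_frags * header = 3606 + 4*20 = 3606 + 80 = 3686 B

4, 3686


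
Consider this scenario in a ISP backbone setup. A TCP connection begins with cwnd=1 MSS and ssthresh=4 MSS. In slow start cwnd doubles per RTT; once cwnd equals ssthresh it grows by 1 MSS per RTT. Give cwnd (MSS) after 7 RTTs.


RTT 0: cwnd = 1 MSS (initial)
RTT 1: cwnd = 2 MSS (slow start, doubled)
RTT 2: cwnd = 4 MSS (slow start, doubled)
RTT 3: cwnd = 5 MSS (congestion avoidance, +1)
RTT 4: cwnd = 6 MSS (congestion avoidance, +1)
RTT 5: cwnd = 7 MSS (congestion avoidance, +1)
RTT 6: cwnd = 8 MSS (congestion avoidance, +1)
RTT 7: cwnd = 9 MSS (congestion avoidance, +1)

9


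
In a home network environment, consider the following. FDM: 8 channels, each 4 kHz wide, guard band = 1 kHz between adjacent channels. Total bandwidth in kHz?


Given: 8 channels, 4 kHz each, guard = 1 kHz
Channel bandwidth = 8 * 4 = 32 kHz
Guard bands = 7 gaps * 1 kHz = 7 kHz
Total = 32 + 7 = 39 kHz

39


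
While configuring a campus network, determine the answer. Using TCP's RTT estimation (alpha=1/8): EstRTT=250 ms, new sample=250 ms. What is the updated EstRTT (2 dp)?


Given: EstRTT = 250 ms, SampleRTT = 250 ms, alpha = 1/8
New EstRTT = (1 - alpha) * EstRTT + alpha * SampleRTT
(7/8) * 250 = 218.75
(1/8) * 250 = 31.25
New EstRTT = 218.75 + 31.25 = 250 ms -> 250.00 ms (2 dp)

250.00


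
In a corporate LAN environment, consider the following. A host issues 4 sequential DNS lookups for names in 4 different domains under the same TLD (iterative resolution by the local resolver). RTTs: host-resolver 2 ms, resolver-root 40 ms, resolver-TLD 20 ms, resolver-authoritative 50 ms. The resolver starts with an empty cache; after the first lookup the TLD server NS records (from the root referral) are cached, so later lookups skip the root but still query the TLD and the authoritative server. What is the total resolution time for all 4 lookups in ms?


Lookup 1 (cold cache): local + root + TLD + auth = 2 + 40 + 20 + 50 = 112 ms
Lookups 2..4 (TLD NS cached -> skip root; new domain -> still ask TLD and auth): local + TLD + auth = 2 + 20 + 50 = 72 ms each
Remaining 3 lookups: 3 * 72 = 216 ms
Total = 112 + 216 = 328 ms

328


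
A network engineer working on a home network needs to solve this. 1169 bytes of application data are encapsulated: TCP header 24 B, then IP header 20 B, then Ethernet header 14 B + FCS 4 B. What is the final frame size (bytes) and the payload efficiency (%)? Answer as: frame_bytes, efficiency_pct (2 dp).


TCP segment = 1169 + 24 = 1193 B
IP packet = 1193 + 20 = 1213 B
Ethernet frame = 1213 + 14 + 4 = 1231 B
Efficiency = app / frame = 1169 / 1231 = 0.949634 = 94.9634% -> 94.96% (2 dp)

1231, 94.96
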